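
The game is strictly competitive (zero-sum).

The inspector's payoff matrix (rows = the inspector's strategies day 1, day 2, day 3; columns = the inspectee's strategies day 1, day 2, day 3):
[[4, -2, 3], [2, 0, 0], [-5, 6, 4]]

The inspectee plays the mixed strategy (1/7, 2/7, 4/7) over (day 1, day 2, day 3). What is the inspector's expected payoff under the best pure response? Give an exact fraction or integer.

23/7

day 1: (4)·(1/7) + (-2)·(2/7) + (3)·(4/7) = 12/7.
day 2: (2)·(1/7) + (0)·(2/7) + (0)·(4/7) = 2/7.
day 3: (-5)·(1/7) + (6)·(2/7) + (4)·(4/7) = 23/7.
The best pure response is day 3 with expected payoff 23/7.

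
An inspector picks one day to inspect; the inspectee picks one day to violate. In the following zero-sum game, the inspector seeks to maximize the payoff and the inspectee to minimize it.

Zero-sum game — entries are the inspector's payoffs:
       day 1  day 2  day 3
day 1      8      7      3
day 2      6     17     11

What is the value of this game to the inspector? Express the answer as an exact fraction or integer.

7

Column day 2 is strictly dominated by day 3 for the inspectee (it gives the inspector more in every row).
The remaining 2×2 game on (day 1, day 2) × (day 1, day 3) has no saddle point. Let the inspector play day 1 with probability p; indifference gives 8p + 6(1−p) = 3p + 11(1−p), so p = 1/2.
Similarly the inspectee's optimal q on day 1 is 4/5, and the value is 8·(4/5) + (3)·(1/5) = 7.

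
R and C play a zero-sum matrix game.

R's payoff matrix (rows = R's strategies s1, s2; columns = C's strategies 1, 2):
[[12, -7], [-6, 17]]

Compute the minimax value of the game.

27/7

Row minima are -7 and -6, so R's maximin is -6; column maxima are 12 and 17, so C's minimax is 12. These differ, so the equilibrium is in mixed strategies.
Let R play s1 with probability p. C is indifferent when 12p − 6(1−p) = −7p + 17(1−p), giving p = 23/42.
Let C play 1 with probability q. R is indifferent when 12q − 7(1−q) = −6q + 17(1−q), giving q = 4/7.
The value is 12·(4/7) + (-7)·(3/7) = 27/7.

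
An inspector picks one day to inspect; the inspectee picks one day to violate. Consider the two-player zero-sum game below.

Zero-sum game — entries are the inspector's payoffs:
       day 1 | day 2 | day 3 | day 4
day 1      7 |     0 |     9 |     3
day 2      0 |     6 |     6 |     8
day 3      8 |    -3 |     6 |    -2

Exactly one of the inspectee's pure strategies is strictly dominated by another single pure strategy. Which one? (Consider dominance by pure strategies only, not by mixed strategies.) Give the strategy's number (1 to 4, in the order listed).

The inspectee prefers columns that give the inspector less. Compare day 4 with day 2: 0 < 3, 6 < 8, -3 < -2.
So day 2 strictly dominates day 4 for the inspectee; day 4 is strictly dominated.

4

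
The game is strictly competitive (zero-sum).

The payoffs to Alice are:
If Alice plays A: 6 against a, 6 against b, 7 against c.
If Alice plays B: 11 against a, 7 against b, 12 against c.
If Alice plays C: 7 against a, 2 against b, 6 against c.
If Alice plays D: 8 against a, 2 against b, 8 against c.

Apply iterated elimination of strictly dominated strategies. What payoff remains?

7

Row A is strictly dominated by row B (11>6, 7>6, 12>7); eliminate A.
Row D is strictly dominated by row B (11>8, 7>2, 12>8); eliminate D.
Column a is strictly dominated by b for Bob (7<11, 2<7); eliminate a.
Row C is strictly dominated by row B (7>2, 12>6); eliminate C.
Column c is strictly dominated by b for Bob (7<12); eliminate c.
Only (B, b) remains, with payoff 7.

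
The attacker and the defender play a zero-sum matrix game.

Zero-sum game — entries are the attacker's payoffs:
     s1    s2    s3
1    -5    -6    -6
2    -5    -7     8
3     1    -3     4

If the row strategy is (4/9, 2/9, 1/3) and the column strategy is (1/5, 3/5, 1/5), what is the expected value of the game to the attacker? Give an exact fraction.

-164/45

Against (1/5, 3/5, 1/5), each row's expected payoff is 1: -29/5; 2: -18/5; 3: -4/5.
Taking the (4/9, 2/9, 1/3)-weighted average: (4/9)·(-29/5) + (2/9)·(-18/5) + (1/3)·(-4/5) = -164/45.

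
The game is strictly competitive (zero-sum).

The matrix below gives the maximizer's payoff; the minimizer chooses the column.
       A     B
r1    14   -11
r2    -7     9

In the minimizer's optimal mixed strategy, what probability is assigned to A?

Row minima are -11 and -7, so the maximizer's maximin is -7; column maxima are 14 and 9, so the minimizer's minimax is 9. These differ, so the equilibrium is in mixed strategies.
Let the minimizer play A with probability q. The maximizer is indifferent when 14q − 11(1−q) = −7q + 9(1−q), giving q = 20/41.

20/41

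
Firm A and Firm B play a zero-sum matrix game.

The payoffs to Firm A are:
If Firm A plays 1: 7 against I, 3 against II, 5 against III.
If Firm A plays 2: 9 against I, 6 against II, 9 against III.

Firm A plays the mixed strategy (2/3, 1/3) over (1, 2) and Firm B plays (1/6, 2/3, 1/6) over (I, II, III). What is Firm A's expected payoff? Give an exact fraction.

Against (1/6, 2/3, 1/6), each row's expected payoff is 1: 4; 2: 7.
Taking the (2/3, 1/3)-weighted average: (2/3)·(4) + (1/3)·(7) = 5.

5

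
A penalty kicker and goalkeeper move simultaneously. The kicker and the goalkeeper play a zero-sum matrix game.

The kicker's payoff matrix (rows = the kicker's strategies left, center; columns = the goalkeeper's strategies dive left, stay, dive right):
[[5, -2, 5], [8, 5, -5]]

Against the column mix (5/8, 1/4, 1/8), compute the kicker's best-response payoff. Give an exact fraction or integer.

45/8

left: (5)·(5/8) + (-2)·(1/4) + (5)·(1/8) = 13/4.
center: (8)·(5/8) + (5)·(1/4) + (-5)·(1/8) = 45/8.
The best pure response is center with expected payoff 45/8.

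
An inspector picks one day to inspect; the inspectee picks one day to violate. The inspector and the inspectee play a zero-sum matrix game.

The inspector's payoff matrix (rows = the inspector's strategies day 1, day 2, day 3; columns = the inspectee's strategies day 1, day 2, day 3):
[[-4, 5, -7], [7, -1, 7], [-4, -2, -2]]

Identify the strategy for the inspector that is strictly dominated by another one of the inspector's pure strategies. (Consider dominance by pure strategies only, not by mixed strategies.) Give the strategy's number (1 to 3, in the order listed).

Compare day 3 with day 2: 7 > -4, -1 > -2, 7 > -2.
So day 2 strictly dominates day 3 for the inspector; day 3 is strictly dominated.

3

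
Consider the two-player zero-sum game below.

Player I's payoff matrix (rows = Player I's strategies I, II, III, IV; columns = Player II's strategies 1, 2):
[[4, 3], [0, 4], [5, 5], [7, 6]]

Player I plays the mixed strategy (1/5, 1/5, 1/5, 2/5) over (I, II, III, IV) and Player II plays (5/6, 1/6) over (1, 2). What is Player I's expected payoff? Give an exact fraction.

139/30

Against (5/6, 1/6), each row's expected payoff is I: 23/6; II: 2/3; III: 5; IV: 41/6.
Taking the (1/5, 1/5, 1/5, 2/5)-weighted average: (1/5)·(23/6) + (1/5)·(2/3) + (1/5)·(5) + (2/5)·(41/6) = 139/30.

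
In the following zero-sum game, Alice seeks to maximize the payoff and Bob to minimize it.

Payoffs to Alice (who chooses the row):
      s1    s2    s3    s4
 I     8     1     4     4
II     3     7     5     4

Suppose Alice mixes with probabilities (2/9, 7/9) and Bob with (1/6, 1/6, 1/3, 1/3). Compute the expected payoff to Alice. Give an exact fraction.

41/9

Against (1/6, 1/6, 1/3, 1/3), each row's expected payoff is I: 25/6; II: 14/3.
Taking the (2/9, 7/9)-weighted average: (2/9)·(25/6) + (7/9)·(14/3) = 41/9.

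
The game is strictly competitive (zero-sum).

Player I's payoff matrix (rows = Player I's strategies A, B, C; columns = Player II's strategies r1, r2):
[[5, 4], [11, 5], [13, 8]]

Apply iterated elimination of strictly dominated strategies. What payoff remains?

8

Column r1 is strictly dominated by r2 for Player II (4<5, 5<11, 8<13); eliminate r1.
Row B is strictly dominated by row C (8>5); eliminate B.
Row A is strictly dominated by row C (8>4); eliminate A.
Only (C, r2) remains, with payoff 8.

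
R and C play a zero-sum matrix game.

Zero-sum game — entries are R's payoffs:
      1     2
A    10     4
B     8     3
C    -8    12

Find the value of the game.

76/13

Row B is strictly dominated by row A, so R never plays it.
The remaining 2×2 game on (A, C) × (1, 2) has no saddle point. Let R play A with probability p; indifference gives 10p − 8(1−p) = 4p + 12(1−p), so p = 10/13.
Similarly C's optimal q on 1 is 4/13, and the value is 10·(4/13) + (4)·(9/13) = 76/13.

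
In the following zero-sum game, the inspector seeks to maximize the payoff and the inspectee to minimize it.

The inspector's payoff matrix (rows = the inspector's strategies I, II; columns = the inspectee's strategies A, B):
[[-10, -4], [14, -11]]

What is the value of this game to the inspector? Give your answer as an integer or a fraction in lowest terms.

Row minima are -10 and -11, so the inspector's maximin is -10; column maxima are 14 and -4, so the inspectee's minimax is -4. These differ, so the equilibrium is in mixed strategies.
Let the inspector play I with probability p. The inspectee is indifferent when −10p + 14(1−p) = −4p − 11(1−p), giving p = 25/31.
Let the inspectee play A with probability q. The inspector is indifferent when −10q − 4(1−q) = 14q − 11(1−q), giving q = 7/31.
The value is -10·(7/31) + (-4)·(24/31) = -166/31.

-166/31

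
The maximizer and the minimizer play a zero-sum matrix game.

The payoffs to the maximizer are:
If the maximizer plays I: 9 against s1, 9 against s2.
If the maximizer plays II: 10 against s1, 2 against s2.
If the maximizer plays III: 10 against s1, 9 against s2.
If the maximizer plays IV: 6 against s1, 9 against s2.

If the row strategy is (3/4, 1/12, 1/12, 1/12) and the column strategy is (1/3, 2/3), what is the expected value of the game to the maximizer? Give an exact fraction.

Against (1/3, 2/3), each row's expected payoff is I: 9; II: 14/3; III: 28/3; IV: 8.
Taking the (3/4, 1/12, 1/12, 1/12)-weighted average: (3/4)·(9) + (1/12)·(14/3) + (1/12)·(28/3) + (1/12)·(8) = 103/12.

103/12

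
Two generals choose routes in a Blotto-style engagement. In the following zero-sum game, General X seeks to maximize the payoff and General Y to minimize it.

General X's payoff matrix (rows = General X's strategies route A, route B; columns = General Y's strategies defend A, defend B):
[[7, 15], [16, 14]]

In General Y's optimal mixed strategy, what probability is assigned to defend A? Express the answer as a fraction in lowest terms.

Row minima are 7 and 14, so General X's maximin is 14; column maxima are 16 and 15, so General Y's minimax is 15. These differ, so the equilibrium is in mixed strategies.
Let General Y play defend A with probability q. General X is indifferent when 7q + 15(1−q) = 16q + 14(1−q), giving q = 1/10.

1/10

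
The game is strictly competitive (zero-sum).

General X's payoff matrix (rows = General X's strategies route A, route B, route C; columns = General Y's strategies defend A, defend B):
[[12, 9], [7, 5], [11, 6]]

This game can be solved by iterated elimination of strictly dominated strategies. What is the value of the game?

Column defend A is strictly dominated by defend B for General Y (9<12, 5<7, 6<11); eliminate defend A.
Row route C is strictly dominated by row route A (9>6); eliminate route C.
Row route B is strictly dominated by row route A (9>5); eliminate route B.
Only (route A, defend B) remains, with payoff 9.

9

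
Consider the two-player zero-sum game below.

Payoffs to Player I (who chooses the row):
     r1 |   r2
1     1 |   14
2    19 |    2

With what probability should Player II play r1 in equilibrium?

2/5

Row minima are 1 and 2, so Player I's maximin is 2; column maxima are 19 and 14, so Player II's minimax is 14. These differ, so the equilibrium is in mixed strategies.
Let Player II play r1 with probability q. Player I is indifferent when q + 14(1−q) = 19q + 2(1−q), giving q = 2/5.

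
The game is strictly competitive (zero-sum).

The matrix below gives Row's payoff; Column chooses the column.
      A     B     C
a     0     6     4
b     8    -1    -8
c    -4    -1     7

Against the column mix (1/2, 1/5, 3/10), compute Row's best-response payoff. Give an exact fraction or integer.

a: (0)·(1/2) + (6)·(1/5) + (4)·(3/10) = 12/5.
b: (8)·(1/2) + (-1)·(1/5) + (-8)·(3/10) = 7/5.
c: (-4)·(1/2) + (-1)·(1/5) + (7)·(3/10) = -1/10.
The best pure response is a with expected payoff 12/5.

12/5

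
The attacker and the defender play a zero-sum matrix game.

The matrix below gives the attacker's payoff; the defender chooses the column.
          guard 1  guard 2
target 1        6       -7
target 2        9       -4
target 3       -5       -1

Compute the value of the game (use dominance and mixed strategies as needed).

Row target 1 is strictly dominated by row target 2, so the attacker never plays it.
The remaining 2×2 game on (target 2, target 3) × (guard 1, guard 2) has no saddle point. Let the attacker play target 2 with probability p; indifference gives 9p − 5(1−p) = −4p − (1−p), so p = 4/17.
Similarly the defender's optimal q on guard 1 is 3/17, and the value is 9·(3/17) + (-4)·(14/17) = -29/17.

-29/17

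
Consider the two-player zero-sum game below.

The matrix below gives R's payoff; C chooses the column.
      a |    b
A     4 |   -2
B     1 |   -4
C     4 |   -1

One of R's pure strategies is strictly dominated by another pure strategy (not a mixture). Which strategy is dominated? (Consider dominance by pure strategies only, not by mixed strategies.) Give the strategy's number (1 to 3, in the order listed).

2

Compare B with A: 4 > 1, -2 > -4.
So A strictly dominates B for R; B is strictly dominated.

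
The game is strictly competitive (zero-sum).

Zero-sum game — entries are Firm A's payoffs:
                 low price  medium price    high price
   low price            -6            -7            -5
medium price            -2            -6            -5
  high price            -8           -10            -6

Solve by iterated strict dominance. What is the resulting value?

-6

Row high price is strictly dominated by row low price (-6>-8, -7>-10, -5>-6); eliminate high price.
Column high price is strictly dominated by medium price for Firm B (-7<-5, -6<-5); eliminate high price.
Row low price is strictly dominated by row medium price (-2>-6, -6>-7); eliminate low price.
Column low price is strictly dominated by medium price for Firm B (-6<-2); eliminate low price.
Only (medium price, medium price) remains, with payoff -6.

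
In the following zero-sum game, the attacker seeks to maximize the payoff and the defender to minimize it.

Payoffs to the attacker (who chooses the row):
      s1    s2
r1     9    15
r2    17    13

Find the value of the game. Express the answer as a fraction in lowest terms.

Row minima are 9 and 13, so the attacker's maximin is 13; column maxima are 17 and 15, so the defender's minimax is 15. These differ, so the equilibrium is in mixed strategies.
Let the attacker play r1 with probability p. The defender is indifferent when 9p + 17(1−p) = 15p + 13(1−p), giving p = 2/5.
Let the defender play s1 with probability q. The attacker is indifferent when 9q + 15(1−q) = 17q + 13(1−q), giving q = 1/5.
The value is 9·(1/5) + (15)·(4/5) = 69/5.

69/5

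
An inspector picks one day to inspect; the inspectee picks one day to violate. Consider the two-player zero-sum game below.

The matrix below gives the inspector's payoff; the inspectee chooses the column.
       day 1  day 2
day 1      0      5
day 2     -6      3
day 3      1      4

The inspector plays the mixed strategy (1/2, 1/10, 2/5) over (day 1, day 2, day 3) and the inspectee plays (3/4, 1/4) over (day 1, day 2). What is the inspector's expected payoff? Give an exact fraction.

19/20

Against (3/4, 1/4), each row's expected payoff is day 1: 5/4; day 2: -15/4; day 3: 7/4.
Taking the (1/2, 1/10, 2/5)-weighted average: (1/2)·(5/4) + (1/10)·(-15/4) + (2/5)·(7/4) = 19/20.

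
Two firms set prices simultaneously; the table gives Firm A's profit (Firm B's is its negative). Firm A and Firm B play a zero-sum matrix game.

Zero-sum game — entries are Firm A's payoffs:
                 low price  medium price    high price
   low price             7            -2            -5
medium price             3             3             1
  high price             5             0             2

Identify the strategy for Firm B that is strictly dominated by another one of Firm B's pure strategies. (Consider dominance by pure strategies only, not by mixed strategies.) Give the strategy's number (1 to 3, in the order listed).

Firm B prefers columns that give Firm A less. Compare low price with high price: -5 < 7, 1 < 3, 2 < 5.
So high price strictly dominates low price for Firm B; low price is strictly dominated.

1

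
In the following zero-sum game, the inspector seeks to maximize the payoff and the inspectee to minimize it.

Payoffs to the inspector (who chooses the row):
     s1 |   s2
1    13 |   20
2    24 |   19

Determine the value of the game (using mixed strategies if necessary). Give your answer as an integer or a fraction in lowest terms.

233/12

Row minima are 13 and 19, so the inspector's maximin is 19; column maxima are 24 and 20, so the inspectee's minimax is 20. These differ, so the equilibrium is in mixed strategies.
Let the inspector play 1 with probability p. The inspectee is indifferent when 13p + 24(1−p) = 20p + 19(1−p), giving p = 5/12.
Let the inspectee play s1 with probability q. The inspector is indifferent when 13q + 20(1−q) = 24q + 19(1−q), giving q = 1/12.
The value is 13·(1/12) + (20)·(11/12) = 233/12.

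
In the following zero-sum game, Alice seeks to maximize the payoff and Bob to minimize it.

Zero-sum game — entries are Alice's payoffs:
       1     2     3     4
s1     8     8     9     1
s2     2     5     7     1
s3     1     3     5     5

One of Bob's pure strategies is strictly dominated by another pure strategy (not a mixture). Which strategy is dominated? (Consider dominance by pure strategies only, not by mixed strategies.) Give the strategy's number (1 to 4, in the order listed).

Bob prefers columns that give Alice less. Compare 3 with 1: 8 < 9, 2 < 7, 1 < 5.
So 1 strictly dominates 3 for Bob; 3 is strictly dominated.

3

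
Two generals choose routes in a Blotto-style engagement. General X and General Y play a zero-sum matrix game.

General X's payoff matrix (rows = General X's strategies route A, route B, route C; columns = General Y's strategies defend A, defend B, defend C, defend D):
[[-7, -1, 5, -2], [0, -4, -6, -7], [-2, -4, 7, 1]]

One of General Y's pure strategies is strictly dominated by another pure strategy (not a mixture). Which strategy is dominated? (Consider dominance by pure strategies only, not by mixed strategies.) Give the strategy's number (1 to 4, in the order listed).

General Y prefers columns that give General X less. Compare defend C with defend D: -2 < 5, -7 < -6, 1 < 7.
So defend D strictly dominates defend C for General Y; defend C is strictly dominated.

3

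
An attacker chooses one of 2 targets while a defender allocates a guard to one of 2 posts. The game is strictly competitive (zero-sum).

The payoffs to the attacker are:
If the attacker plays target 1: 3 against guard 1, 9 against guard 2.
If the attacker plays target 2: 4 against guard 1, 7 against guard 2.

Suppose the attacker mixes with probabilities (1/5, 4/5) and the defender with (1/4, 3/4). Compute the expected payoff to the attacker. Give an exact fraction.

13/2

Against (1/4, 3/4), each row's expected payoff is target 1: 15/2; target 2: 25/4.
Taking the (1/5, 4/5)-weighted average: (1/5)·(15/2) + (4/5)·(25/4) = 13/2.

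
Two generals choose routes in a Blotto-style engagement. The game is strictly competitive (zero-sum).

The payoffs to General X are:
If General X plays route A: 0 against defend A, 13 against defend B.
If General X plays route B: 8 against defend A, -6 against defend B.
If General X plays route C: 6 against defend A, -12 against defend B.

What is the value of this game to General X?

104/27

Row route C is strictly dominated by row route B, so General X never plays it.
The remaining 2×2 game on (route A, route B) × (defend A, defend B) has no saddle point. Let General X play route A with probability p; indifference gives 8(1−p) = 13p − 6(1−p), so p = 14/27.
Similarly General Y's optimal q on defend A is 19/27, and the value is 0·(19/27) + (13)·(8/27) = 104/27.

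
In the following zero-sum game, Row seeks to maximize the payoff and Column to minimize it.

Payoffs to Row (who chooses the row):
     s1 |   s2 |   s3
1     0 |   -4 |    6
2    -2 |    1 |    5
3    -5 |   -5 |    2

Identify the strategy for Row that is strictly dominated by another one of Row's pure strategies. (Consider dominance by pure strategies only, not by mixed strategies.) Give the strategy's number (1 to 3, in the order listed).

Compare 3 with 1: 0 > -5, -4 > -5, 6 > 2.
So 1 strictly dominates 3 for Row; 3 is strictly dominated.

3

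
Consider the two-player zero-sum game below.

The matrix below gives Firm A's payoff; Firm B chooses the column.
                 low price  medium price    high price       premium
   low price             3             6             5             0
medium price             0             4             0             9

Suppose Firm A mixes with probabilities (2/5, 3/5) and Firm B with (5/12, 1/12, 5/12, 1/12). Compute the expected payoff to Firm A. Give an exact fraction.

131/60

Against (5/12, 1/12, 5/12, 1/12), each row's expected payoff is low price: 23/6; medium price: 13/12.
Taking the (2/5, 3/5)-weighted average: (2/5)·(23/6) + (3/5)·(13/12) = 131/60.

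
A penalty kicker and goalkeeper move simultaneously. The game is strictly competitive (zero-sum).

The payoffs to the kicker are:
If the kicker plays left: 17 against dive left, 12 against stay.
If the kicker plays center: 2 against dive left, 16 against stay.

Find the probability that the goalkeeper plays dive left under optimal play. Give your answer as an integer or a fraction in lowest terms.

4/19

Row minima are 12 and 2, so the kicker's maximin is 12; column maxima are 17 and 16, so the goalkeeper's minimax is 16. These differ, so the equilibrium is in mixed strategies.
Let the goalkeeper play dive left with probability q. The kicker is indifferent when 17q + 12(1−q) = 2q + 16(1−q), giving q = 4/19.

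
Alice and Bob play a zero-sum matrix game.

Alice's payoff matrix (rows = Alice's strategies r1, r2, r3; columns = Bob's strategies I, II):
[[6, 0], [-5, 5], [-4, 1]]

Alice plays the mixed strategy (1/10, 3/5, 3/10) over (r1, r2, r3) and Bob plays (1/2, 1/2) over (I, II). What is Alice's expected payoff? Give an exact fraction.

-3/20

Against (1/2, 1/2), each row's expected payoff is r1: 3; r2: 0; r3: -3/2.
Taking the (1/10, 3/5, 3/10)-weighted average: (1/10)·(3) + (3/5)·(0) + (3/10)·(-3/2) = -3/20.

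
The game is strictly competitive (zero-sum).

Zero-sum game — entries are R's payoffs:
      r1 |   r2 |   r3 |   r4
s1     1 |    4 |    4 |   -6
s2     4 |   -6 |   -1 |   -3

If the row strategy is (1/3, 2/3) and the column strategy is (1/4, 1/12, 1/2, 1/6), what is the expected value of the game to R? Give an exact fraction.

Against (1/4, 1/12, 1/2, 1/6), each row's expected payoff is s1: 19/12; s2: -1/2.
Taking the (1/3, 2/3)-weighted average: (1/3)·(19/12) + (2/3)·(-1/2) = 7/36.

7/36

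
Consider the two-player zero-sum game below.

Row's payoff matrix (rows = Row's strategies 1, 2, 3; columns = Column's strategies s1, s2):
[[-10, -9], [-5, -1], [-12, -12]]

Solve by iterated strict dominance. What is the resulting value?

Row 1 is strictly dominated by row 2 (-5>-10, -1>-9); eliminate 1.
Row 3 is strictly dominated by row 2 (-5>-12, -1>-12); eliminate 3.
Column s2 is strictly dominated by s1 for Column (-5<-1); eliminate s2.
Only (2, s1) remains, with payoff -5.

-5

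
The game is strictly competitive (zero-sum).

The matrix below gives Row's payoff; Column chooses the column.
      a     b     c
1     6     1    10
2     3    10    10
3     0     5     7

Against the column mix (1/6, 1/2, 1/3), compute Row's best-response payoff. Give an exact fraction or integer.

53/6

1: (6)·(1/6) + (1)·(1/2) + (10)·(1/3) = 29/6.
2: (3)·(1/6) + (10)·(1/2) + (10)·(1/3) = 53/6.
3: (0)·(1/6) + (5)·(1/2) + (7)·(1/3) = 29/6.
The best pure response is 2 with expected payoff 53/6.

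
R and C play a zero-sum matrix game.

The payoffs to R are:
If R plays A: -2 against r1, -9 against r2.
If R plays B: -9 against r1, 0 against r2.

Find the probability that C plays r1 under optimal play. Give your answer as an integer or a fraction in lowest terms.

Row minima are -9 and -9, so R's maximin is -9; column maxima are -2 and 0, so C's minimax is -2. These differ, so the equilibrium is in mixed strategies.
Let C play r1 with probability q. R is indifferent when −2q − 9(1−q) = −9q, giving q = 9/16.

9/16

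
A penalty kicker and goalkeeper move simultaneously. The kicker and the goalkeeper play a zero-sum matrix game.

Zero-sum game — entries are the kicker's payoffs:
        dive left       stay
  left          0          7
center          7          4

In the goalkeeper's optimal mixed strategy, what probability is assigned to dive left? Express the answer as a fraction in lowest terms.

Row minima are 0 and 4, so the kicker's maximin is 4; column maxima are 7 and 7, so the goalkeeper's minimax is 7. These differ, so the equilibrium is in mixed strategies.
Let the goalkeeper play dive left with probability q. The kicker is indifferent when 7(1−q) = 7q + 4(1−q), giving q = 3/10.

3/10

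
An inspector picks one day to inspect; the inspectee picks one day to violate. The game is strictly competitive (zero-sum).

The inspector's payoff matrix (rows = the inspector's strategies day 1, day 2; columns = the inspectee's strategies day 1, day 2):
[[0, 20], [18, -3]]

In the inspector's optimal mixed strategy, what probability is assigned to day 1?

21/41

Row minima are 0 and -3, so the inspector's maximin is 0; column maxima are 18 and 20, so the inspectee's minimax is 18. These differ, so the equilibrium is in mixed strategies.
Let the inspector play day 1 with probability p. The inspectee is indifferent when 18(1−p) = 20p − 3(1−p), giving p = 21/41.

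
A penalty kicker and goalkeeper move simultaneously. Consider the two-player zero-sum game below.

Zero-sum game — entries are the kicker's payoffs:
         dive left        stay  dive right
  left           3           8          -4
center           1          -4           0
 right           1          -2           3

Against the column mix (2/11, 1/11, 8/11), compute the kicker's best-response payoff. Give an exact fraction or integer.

left: (3)·(2/11) + (8)·(1/11) + (-4)·(8/11) = -18/11.
center: (1)·(2/11) + (-4)·(1/11) + (0)·(8/11) = -2/11.
right: (1)·(2/11) + (-2)·(1/11) + (3)·(8/11) = 24/11.
The best pure response is right with expected payoff 24/11.

24/11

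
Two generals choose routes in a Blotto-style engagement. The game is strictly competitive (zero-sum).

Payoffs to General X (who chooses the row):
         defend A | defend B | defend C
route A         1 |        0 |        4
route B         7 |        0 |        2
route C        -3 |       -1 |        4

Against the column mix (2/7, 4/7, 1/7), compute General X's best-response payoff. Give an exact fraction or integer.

16/7

route A: (1)·(2/7) + (0)·(4/7) + (4)·(1/7) = 6/7.
route B: (7)·(2/7) + (0)·(4/7) + (2)·(1/7) = 16/7.
route C: (-3)·(2/7) + (-1)·(4/7) + (4)·(1/7) = -6/7.
The best pure response is route B with expected payoff 16/7.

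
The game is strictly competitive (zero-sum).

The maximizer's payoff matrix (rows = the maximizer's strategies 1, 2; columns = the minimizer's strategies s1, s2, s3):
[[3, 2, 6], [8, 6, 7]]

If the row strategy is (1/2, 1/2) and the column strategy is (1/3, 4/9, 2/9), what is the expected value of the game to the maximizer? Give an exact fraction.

Against (1/3, 4/9, 2/9), each row's expected payoff is 1: 29/9; 2: 62/9.
Taking the (1/2, 1/2)-weighted average: (1/2)·(29/9) + (1/2)·(62/9) = 91/18.

91/18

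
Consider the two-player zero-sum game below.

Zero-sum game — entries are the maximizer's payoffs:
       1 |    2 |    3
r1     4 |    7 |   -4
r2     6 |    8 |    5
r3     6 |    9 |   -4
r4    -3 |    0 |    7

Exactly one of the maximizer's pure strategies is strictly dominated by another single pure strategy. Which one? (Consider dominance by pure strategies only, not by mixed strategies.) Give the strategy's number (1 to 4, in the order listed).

1

Compare r1 with r2: 6 > 4, 8 > 7, 5 > -4.
So r2 strictly dominates r1 for the maximizer; r1 is strictly dominated.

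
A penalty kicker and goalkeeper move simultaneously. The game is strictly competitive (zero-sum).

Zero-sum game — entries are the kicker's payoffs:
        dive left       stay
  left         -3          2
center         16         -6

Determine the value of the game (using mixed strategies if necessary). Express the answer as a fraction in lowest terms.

Row minima are -3 and -6, so the kicker's maximin is -3; column maxima are 16 and 2, so the goalkeeper's minimax is 2. These differ, so the equilibrium is in mixed strategies.
Let the kicker play left with probability p. The goalkeeper is indifferent when −3p + 16(1−p) = 2p − 6(1−p), giving p = 22/27.
Let the goalkeeper play dive left with probability q. The kicker is indifferent when −3q + 2(1−q) = 16q − 6(1−q), giving q = 8/27.
The value is -3·(8/27) + (2)·(19/27) = 14/27.

14/27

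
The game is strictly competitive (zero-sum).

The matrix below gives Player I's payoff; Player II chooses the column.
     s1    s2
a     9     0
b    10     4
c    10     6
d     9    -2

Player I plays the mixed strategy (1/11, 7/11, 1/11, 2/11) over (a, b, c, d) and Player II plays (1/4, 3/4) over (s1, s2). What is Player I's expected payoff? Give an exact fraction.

197/44

Against (1/4, 3/4), each row's expected payoff is a: 9/4; b: 11/2; c: 7; d: 3/4.
Taking the (1/11, 7/11, 1/11, 2/11)-weighted average: (1/11)·(9/4) + (7/11)·(11/2) + (1/11)·(7) + (2/11)·(3/4) = 197/44.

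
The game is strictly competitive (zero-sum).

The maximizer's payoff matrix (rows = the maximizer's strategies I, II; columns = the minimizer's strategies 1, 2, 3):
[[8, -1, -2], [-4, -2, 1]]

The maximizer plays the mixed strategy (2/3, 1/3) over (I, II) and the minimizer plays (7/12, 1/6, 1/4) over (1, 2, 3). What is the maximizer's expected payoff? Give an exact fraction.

Against (7/12, 1/6, 1/4), each row's expected payoff is I: 4; II: -29/12.
Taking the (2/3, 1/3)-weighted average: (2/3)·(4) + (1/3)·(-29/12) = 67/36.

67/36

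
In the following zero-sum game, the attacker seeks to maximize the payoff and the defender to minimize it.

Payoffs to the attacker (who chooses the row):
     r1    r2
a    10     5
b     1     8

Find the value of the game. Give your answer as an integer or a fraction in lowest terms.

25/4

Row minima are 5 and 1, so the attacker's maximin is 5; column maxima are 10 and 8, so the defender's minimax is 8. These differ, so the equilibrium is in mixed strategies.
Let the attacker play a with probability p. The defender is indifferent when 10p + (1−p) = 5p + 8(1−p), giving p = 7/12.
Let the defender play r1 with probability q. The attacker is indifferent when 10q + 5(1−q) = q + 8(1−q), giving q = 1/4.
The value is 10·(1/4) + (5)·(3/4) = 25/4.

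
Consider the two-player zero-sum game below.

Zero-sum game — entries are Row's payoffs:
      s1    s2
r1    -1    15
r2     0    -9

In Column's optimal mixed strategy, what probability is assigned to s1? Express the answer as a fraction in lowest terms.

Row minima are -1 and -9, so Row's maximin is -1; column maxima are 0 and 15, so Column's minimax is 0. These differ, so the equilibrium is in mixed strategies.
Let Column play s1 with probability q. Row is indifferent when −q + 15(1−q) = −9(1−q), giving q = 24/25.

24/25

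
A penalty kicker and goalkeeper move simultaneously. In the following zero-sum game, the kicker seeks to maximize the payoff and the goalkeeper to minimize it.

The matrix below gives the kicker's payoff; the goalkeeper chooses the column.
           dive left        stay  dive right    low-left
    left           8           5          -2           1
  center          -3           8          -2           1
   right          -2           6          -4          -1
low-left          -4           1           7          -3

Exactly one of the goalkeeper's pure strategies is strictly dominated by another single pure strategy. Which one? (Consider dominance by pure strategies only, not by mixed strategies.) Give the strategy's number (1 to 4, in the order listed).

2

The goalkeeper prefers columns that give the kicker less. Compare stay with low-left: 1 < 5, 1 < 8, -1 < 6, -3 < 1.
So low-left strictly dominates stay for the goalkeeper; stay is strictly dominated.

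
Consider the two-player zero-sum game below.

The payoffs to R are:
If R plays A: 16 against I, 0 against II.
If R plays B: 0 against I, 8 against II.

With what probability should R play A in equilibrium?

Row minima are 0 and 0, so R's maximin is 0; column maxima are 16 and 8, so C's minimax is 8. These differ, so the equilibrium is in mixed strategies.
Let R play A with probability p. C is indifferent when 16p = 8(1−p), giving p = 1/3.

1/3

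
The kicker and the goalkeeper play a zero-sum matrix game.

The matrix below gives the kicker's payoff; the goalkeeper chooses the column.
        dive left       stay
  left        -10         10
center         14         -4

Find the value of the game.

Row minima are -10 and -4, so the kicker's maximin is -4; column maxima are 14 and 10, so the goalkeeper's minimax is 10. These differ, so the equilibrium is in mixed strategies.
Let the kicker play left with probability p. The goalkeeper is indifferent when −10p + 14(1−p) = 10p − 4(1−p), giving p = 9/19.
Let the goalkeeper play dive left with probability q. The kicker is indifferent when −10q + 10(1−q) = 14q − 4(1−q), giving q = 7/19.
The value is -10·(7/19) + (10)·(12/19) = 50/19.

50/19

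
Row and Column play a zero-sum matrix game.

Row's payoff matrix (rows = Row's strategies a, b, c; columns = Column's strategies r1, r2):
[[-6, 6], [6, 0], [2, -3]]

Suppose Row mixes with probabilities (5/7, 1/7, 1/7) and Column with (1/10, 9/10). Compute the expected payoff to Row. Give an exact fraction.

Against (1/10, 9/10), each row's expected payoff is a: 24/5; b: 3/5; c: -5/2.
Taking the (5/7, 1/7, 1/7)-weighted average: (5/7)·(24/5) + (1/7)·(3/5) + (1/7)·(-5/2) = 221/70.

221/70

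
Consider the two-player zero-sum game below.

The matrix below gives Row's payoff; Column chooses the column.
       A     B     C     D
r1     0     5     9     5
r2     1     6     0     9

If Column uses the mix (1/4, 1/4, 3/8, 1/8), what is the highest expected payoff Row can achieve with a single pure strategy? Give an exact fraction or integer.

21/4

r1: (0)·(1/4) + (5)·(1/4) + (9)·(3/8) + (5)·(1/8) = 21/4.
r2: (1)·(1/4) + (6)·(1/4) + (0)·(3/8) + (9)·(1/8) = 23/8.
The best pure response is r1 with expected payoff 21/4.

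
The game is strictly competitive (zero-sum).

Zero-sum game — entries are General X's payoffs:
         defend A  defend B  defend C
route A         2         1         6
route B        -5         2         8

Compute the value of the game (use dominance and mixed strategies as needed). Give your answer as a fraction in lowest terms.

9/8

Column defend C is strictly dominated by defend B for General Y (it gives General X more in every row).
The remaining 2×2 game on (route A, route B) × (defend A, defend B) has no saddle point. Let General X play route A with probability p; indifference gives 2p − 5(1−p) = p + 2(1−p), so p = 7/8.
Similarly General Y's optimal q on defend A is 1/8, and the value is 2·(1/8) + (1)·(7/8) = 9/8.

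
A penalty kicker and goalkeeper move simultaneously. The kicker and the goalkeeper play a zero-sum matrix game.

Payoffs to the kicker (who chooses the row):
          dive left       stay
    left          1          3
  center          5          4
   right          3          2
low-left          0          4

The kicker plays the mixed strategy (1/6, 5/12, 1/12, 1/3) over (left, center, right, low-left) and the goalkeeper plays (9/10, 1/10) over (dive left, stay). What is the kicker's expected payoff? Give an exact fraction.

Against (9/10, 1/10), each row's expected payoff is left: 6/5; center: 49/10; right: 29/10; low-left: 2/5.
Taking the (1/6, 5/12, 1/12, 1/3)-weighted average: (1/6)·(6/5) + (5/12)·(49/10) + (1/12)·(29/10) + (1/3)·(2/5) = 157/60.

157/60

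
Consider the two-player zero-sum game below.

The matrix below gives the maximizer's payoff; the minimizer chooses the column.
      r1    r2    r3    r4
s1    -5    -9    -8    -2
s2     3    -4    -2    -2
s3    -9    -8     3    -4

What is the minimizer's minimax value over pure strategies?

-4

The worst case (largest entry) in each column is r1: 3, r2: -4, r3: 3, r4: -2.
The best (smallest) of these is -4.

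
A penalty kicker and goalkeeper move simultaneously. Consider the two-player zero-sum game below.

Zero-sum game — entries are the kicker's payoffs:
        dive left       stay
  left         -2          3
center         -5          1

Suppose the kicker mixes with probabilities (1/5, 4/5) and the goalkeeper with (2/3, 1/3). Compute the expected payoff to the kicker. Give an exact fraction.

Against (2/3, 1/3), each row's expected payoff is left: -1/3; center: -3.
Taking the (1/5, 4/5)-weighted average: (1/5)·(-1/3) + (4/5)·(-3) = -37/15.

-37/15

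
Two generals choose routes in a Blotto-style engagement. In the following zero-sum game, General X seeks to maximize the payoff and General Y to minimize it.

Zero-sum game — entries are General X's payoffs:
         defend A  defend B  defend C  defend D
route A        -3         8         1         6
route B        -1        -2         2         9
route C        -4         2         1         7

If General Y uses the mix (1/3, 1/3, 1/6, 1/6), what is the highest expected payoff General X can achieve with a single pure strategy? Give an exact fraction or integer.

route A: (-3)·(1/3) + (8)·(1/3) + (1)·(1/6) + (6)·(1/6) = 17/6.
route B: (-1)·(1/3) + (-2)·(1/3) + (2)·(1/6) + (9)·(1/6) = 5/6.
route C: (-4)·(1/3) + (2)·(1/3) + (1)·(1/6) + (7)·(1/6) = 2/3.
The best pure response is route A with expected payoff 17/6.

17/6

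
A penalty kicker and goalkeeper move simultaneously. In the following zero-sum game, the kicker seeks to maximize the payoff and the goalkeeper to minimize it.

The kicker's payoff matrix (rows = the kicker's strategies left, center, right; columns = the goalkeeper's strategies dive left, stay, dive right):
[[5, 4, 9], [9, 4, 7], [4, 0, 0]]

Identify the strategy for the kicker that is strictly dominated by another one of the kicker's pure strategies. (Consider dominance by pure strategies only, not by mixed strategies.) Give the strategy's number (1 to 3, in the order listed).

Compare right with left: 5 > 4, 4 > 0, 9 > 0.
So left strictly dominates right for the kicker; right is strictly dominated.

3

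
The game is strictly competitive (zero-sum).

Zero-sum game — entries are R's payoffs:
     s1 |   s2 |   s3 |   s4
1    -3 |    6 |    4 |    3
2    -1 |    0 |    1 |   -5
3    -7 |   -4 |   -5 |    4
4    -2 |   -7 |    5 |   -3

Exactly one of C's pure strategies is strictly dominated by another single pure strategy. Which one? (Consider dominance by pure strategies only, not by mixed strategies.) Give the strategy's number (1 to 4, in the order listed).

C prefers columns that give R less. Compare s3 with s1: -3 < 4, -1 < 1, -7 < -5, -2 < 5.
So s1 strictly dominates s3 for C; s3 is strictly dominated.

3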